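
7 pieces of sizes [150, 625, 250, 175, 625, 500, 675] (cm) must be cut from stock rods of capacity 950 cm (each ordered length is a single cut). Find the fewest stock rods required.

4

Total = 675 + 625 + 625 + 500 + 250 + 175 + 150 = 3000 cm.
Lower bound: ⌈3000/950⌉ = 4 stock rods.
A packing using 4 stock rods:
  stock rod 1: 675 + 250 = 925
  stock rod 2: 625 + 175 + 150 = 950
  stock rod 3: 625 = 625
  stock rod 4: 500 = 500
This matches the lower bound, so 4 is optimal.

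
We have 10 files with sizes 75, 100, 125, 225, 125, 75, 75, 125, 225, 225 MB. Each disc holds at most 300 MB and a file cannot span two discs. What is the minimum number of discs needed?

5

Total = 225 + 225 + 225 + 125 + 125 + 125 + 100 + 75 + 75 + 75 = 1375 MB.
Lower bound: ⌈1375/300⌉ = 5 discs.
A packing using 5 discs:
  disc 1: 225 + 75 = 300
  disc 2: 225 + 75 = 300
  disc 3: 225 + 75 = 300
  disc 4: 125 + 125 = 250
  disc 5: 125 + 100 = 225
This matches the lower bound, so 5 is optimal.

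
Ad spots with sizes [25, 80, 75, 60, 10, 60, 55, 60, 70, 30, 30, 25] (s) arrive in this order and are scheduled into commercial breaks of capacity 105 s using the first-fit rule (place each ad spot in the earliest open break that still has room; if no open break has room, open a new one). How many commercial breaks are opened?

7

  25 → break 1 (new)  [load 25/105]
  80 → break 1  [load 105/105]
  75 → break 2 (new)  [load 75/105]
  60 → break 3 (new)  [load 60/105]
  10 → break 2  [load 85/105]
  60 → break 4 (new)  [load 60/105]
  55 → break 5 (new)  [load 55/105]
  60 → break 6 (new)  [load 60/105]
  70 → break 7 (new)  [load 70/105]
  30 → break 3  [load 90/105]
  30 → break 4  [load 90/105]
  25 → break 5  [load 80/105]
7 commercial breaks opened.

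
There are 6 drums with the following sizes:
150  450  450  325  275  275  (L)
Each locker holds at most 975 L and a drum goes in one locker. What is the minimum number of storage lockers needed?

3

Total = 450 + 450 + 325 + 275 + 275 + 150 = 1925 L.
Lower bound: ⌈1925/975⌉ = 2 storage lockers.
A packing using 3 storage lockers:
  locker 1: 450 + 450 = 900
  locker 2: 325 + 275 + 275 = 875
  locker 3: 150 = 150
No arrangement into 2 storage lockers stays within capacity, so 3 is optimal.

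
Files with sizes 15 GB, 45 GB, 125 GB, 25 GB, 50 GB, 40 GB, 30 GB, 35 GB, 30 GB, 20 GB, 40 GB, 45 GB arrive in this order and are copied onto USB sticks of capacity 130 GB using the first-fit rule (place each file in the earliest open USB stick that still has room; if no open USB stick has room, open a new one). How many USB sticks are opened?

  15 → USB stick 1 (new)  [load 15/130]
  45 → USB stick 1  [load 60/130]
  125 → USB stick 2 (new)  [load 125/130]
  25 → USB stick 1  [load 85/130]
  50 → USB stick 3 (new)  [load 50/130]
  40 → USB stick 1  [load 125/130]
  30 → USB stick 3  [load 80/130]
  35 → USB stick 3  [load 115/130]
  30 → USB stick 4 (new)  [load 30/130]
  20 → USB stick 4  [load 50/130]
  40 → USB stick 4  [load 90/130]
  45 → USB stick 5 (new)  [load 45/130]
5 USB sticks opened.

5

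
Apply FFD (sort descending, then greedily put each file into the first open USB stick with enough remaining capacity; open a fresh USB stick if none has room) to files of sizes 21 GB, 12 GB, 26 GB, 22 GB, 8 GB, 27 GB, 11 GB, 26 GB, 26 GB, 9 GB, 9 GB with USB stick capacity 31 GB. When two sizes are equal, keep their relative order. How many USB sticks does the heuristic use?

7

Sorted descending: 27, 26, 26, 26, 22, 21, 12, 11, 9, 9, 8.
  27 → USB stick 1 (new)  [load 27/31]
  26 → USB stick 2 (new)  [load 26/31]
  26 → USB stick 3 (new)  [load 26/31]
  26 → USB stick 4 (new)  [load 26/31]
  22 → USB stick 5 (new)  [load 22/31]
  21 → USB stick 6 (new)  [load 21/31]
  12 → USB stick 7 (new)  [load 12/31]
  11 → USB stick 7  [load 23/31]
  9 → USB stick 5  [load 31/31]
  9 → USB stick 6  [load 30/31]
  8 → USB stick 7  [load 31/31]
7 USB sticks opened.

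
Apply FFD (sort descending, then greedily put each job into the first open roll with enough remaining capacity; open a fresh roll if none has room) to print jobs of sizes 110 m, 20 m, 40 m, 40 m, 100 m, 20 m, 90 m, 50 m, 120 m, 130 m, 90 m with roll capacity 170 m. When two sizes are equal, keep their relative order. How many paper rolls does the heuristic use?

6

Sorted descending: 130, 120, 110, 100, 90, 90, 50, 40, 40, 20, 20.
  130 → roll 1 (new)  [load 130/170]
  120 → roll 2 (new)  [load 120/170]
  110 → roll 3 (new)  [load 110/170]
  100 → roll 4 (new)  [load 100/170]
  90 → roll 5 (new)  [load 90/170]
  90 → roll 6 (new)  [load 90/170]
  50 → roll 2  [load 170/170]
  40 → roll 1  [load 170/170]
  40 → roll 3  [load 150/170]
  20 → roll 3  [load 170/170]
  20 → roll 4  [load 120/170]
6 paper rolls opened.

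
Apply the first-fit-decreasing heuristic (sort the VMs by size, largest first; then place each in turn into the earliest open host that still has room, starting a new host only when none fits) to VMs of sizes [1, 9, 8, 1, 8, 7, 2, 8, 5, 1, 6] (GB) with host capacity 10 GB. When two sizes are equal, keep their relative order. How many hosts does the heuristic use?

7

Sorted descending: 9, 8, 8, 8, 7, 6, 5, 2, 1, 1, 1.
  9 → host 1 (new)  [load 9/10]
  8 → host 2 (new)  [load 8/10]
  8 → host 3 (new)  [load 8/10]
  8 → host 4 (new)  [load 8/10]
  7 → host 5 (new)  [load 7/10]
  6 → host 6 (new)  [load 6/10]
  5 → host 7 (new)  [load 5/10]
  2 → host 2  [load 10/10]
  1 → host 1  [load 10/10]
  1 → host 3  [load 9/10]
  1 → host 3  [load 10/10]
7 hosts opened.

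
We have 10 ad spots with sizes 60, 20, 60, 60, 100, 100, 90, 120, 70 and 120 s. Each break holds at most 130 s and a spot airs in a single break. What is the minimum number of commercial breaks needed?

7

Total = 120 + 120 + 100 + 100 + 90 + 70 + 60 + 60 + 60 + 20 = 800 s.
Lower bound: ⌈800/130⌉ = 7 commercial breaks.
A packing using 7 commercial breaks:
  break 1: 120 = 120
  break 2: 120 = 120
  break 3: 100 + 20 = 120
  break 4: 100 = 100
  break 5: 90 = 90
  break 6: 70 + 60 = 130
  break 7: 60 + 60 = 120
This matches the lower bound, so 7 is optimal.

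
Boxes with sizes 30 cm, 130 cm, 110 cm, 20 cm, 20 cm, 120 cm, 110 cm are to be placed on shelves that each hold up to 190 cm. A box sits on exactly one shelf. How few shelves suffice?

4

Total = 130 + 120 + 110 + 110 + 30 + 20 + 20 = 540 cm.
Lower bound: ⌈540/190⌉ = 3 shelves.
Also, 4 boxes each exceed 95 cm, and no two of those can share a shelf, so at least 4 shelves are needed.
A packing using 4 shelves:
  shelf 1: 130 + 30 + 20 = 180
  shelf 2: 120 + 20 = 140
  shelf 3: 110 = 110
  shelf 4: 110 = 110
This matches the lower bound, so 4 is optimal.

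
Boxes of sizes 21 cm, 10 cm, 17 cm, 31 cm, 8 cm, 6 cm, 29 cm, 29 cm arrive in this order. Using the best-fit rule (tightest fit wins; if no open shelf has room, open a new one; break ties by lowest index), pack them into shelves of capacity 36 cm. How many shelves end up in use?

5

  21 → shelf 1 (new)  [load 21/36]
  10 → shelf 1  [load 31/36]
  17 → shelf 2 (new)  [load 17/36]
  31 → shelf 3 (new)  [load 31/36]
  8 → shelf 2  [load 25/36]
  6 → shelf 2  [load 31/36]
  29 → shelf 4 (new)  [load 29/36]
  29 → shelf 5 (new)  [load 29/36]
5 shelves opened.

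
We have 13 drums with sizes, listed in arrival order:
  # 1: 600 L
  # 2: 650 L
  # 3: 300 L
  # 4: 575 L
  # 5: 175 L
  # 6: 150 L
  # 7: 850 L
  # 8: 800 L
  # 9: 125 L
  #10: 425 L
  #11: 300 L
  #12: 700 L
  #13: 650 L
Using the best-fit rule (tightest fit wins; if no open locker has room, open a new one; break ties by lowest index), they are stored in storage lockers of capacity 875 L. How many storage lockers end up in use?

8

  600 → locker 1 (new)  [load 600/875]
  650 → locker 2 (new)  [load 650/875]
  300 → locker 3 (new)  [load 300/875]
  575 → locker 3  [load 875/875]
  175 → locker 2  [load 825/875]
  150 → locker 1  [load 750/875]
  850 → locker 4 (new)  [load 850/875]
  800 → locker 5 (new)  [load 800/875]
  125 → locker 1  [load 875/875]
  425 → locker 6 (new)  [load 425/875]
  300 → locker 6  [load 725/875]
  700 → locker 7 (new)  [load 700/875]
  650 → locker 8 (new)  [load 650/875]
8 storage lockers opened.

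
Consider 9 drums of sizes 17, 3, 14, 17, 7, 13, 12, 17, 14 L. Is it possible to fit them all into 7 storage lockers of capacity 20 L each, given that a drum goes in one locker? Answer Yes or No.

Yes

A valid assignment using 7 storage lockers:
  locker 1: 17 + 3 = 20
  locker 2: 17 = 17
  locker 3: 17 = 17
  locker 4: 14 = 14
  locker 5: 14 = 14
  locker 6: 13 + 7 = 20
  locker 7: 12 = 12
Every load is within 20 L, so 7 storage lockers suffice.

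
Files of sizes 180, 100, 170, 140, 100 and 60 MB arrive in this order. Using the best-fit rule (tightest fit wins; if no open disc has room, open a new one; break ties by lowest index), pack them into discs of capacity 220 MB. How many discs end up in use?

  180 → disc 1 (new)  [load 180/220]
  100 → disc 2 (new)  [load 100/220]
  170 → disc 3 (new)  [load 170/220]
  140 → disc 4 (new)  [load 140/220]
  100 → disc 2  [load 200/220]
  60 → disc 4  [load 200/220]
4 discs opened.

4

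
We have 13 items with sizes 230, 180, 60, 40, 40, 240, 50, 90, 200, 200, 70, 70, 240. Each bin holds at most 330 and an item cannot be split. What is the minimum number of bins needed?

Total = 240 + 240 + 230 + 200 + 200 + 180 + 90 + 70 + 70 + 60 + 50 + 40 + 40 = 1710.
Lower bound: ⌈1710/330⌉ = 6 bins.
A packing using 6 bins:
  bin 1: 240 + 90 = 330
  bin 2: 240 + 70 = 310
  bin 3: 230 + 70 = 300
  bin 4: 200 + 60 + 50 = 310
  bin 5: 200 + 40 + 40 = 280
  bin 6: 180 = 180
This matches the lower bound, so 6 is optimal.

6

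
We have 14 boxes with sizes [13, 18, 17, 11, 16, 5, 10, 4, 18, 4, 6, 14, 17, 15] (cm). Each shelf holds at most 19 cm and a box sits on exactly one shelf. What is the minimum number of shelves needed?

10

Total = 18 + 18 + 17 + 17 + 16 + 15 + 14 + 13 + 11 + 10 + 6 + 5 + 4 + 4 = 168 cm.
Lower bound: ⌈168/19⌉ = 9 shelves.
Also, 10 boxes each exceed 19/2 cm, and no two of those can share a shelf, so at least 10 shelves are needed.
A packing using 10 shelves:
  shelf 1: 18 = 18
  shelf 2: 18 = 18
  shelf 3: 17 = 17
  shelf 4: 17 = 17
  shelf 5: 16 = 16
  shelf 6: 15 + 4 = 19
  shelf 7: 14 + 5 = 19
  shelf 8: 13 + 6 = 19
  shelf 9: 11 + 4 = 15
  shelf 10: 10 = 10
This matches the lower bound, so 10 is optimal.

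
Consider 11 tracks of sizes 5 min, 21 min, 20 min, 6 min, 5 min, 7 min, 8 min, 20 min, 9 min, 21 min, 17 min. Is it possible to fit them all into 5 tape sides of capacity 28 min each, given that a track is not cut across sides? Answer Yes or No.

No

Total = 139 min; ⌈139/28⌉ = 5.
The bound of 5 does not rule out 5, but exhaustive search shows no assignment into 5 tape sides of capacity 28 min exists — the minimum is 6.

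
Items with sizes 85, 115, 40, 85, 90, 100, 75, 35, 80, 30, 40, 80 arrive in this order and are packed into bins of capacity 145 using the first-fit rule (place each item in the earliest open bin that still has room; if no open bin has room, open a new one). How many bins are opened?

  85 → bin 1 (new)  [load 85/145]
  115 → bin 2 (new)  [load 115/145]
  40 → bin 1  [load 125/145]
  85 → bin 3 (new)  [load 85/145]
  90 → bin 4 (new)  [load 90/145]
  100 → bin 5 (new)  [load 100/145]
  75 → bin 6 (new)  [load 75/145]
  35 → bin 3  [load 120/145]
  80 → bin 7 (new)  [load 80/145]
  30 → bin 2  [load 145/145]
  40 → bin 4  [load 130/145]
  80 → bin 8 (new)  [load 80/145]
8 bins opened.

8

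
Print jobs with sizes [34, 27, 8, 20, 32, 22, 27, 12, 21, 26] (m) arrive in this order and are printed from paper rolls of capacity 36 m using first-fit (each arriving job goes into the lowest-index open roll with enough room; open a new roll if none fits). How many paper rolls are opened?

  34 → roll 1 (new)  [load 34/36]
  27 → roll 2 (new)  [load 27/36]
  8 → roll 2  [load 35/36]
  20 → roll 3 (new)  [load 20/36]
  32 → roll 4 (new)  [load 32/36]
  22 → roll 5 (new)  [load 22/36]
  27 → roll 6 (new)  [load 27/36]
  12 → roll 3  [load 32/36]
  21 → roll 7 (new)  [load 21/36]
  26 → roll 8 (new)  [load 26/36]
8 paper rolls opened.

8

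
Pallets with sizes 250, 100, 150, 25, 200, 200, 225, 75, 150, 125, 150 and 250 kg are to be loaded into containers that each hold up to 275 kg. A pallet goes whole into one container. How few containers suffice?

Total = 250 + 250 + 225 + 200 + 200 + 150 + 150 + 150 + 125 + 100 + 75 + 25 = 1900 kg.
Lower bound: ⌈1900/275⌉ = 7 containers.
Also, 8 pallets each exceed 275/2 kg, and no two of those can share a container, so at least 8 containers are needed.
A packing using 8 containers:
  container 1: 250 + 25 = 275
  container 2: 250 = 250
  container 3: 225 = 225
  container 4: 200 + 75 = 275
  container 5: 200 = 200
  container 6: 150 + 125 = 275
  container 7: 150 + 100 = 250
  container 8: 150 = 150
This matches the lower bound, so 8 is optimal.

8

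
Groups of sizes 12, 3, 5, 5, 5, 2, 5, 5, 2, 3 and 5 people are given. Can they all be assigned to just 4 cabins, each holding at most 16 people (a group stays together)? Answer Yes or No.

A valid assignment using 4 cabins:
  cabin 1: 12 + 3 = 15
  cabin 2: 5 + 5 + 5 = 15
  cabin 3: 5 + 5 + 5 = 15
  cabin 4: 3 + 2 + 2 = 7
Every load is within 16 people, so 4 cabins suffice.

Yes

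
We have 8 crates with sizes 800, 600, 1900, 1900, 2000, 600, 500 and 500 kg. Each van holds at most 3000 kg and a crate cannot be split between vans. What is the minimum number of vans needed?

Total = 2000 + 1900 + 1900 + 800 + 600 + 600 + 500 + 500 = 8800 kg.
Lower bound: ⌈8800/3000⌉ = 3 vans.
A packing using 3 vans:
  van 1: 2000 + 800 = 2800
  van 2: 1900 + 600 + 500 = 3000
  van 3: 1900 + 600 + 500 = 3000
This matches the lower bound, so 3 is optimal.

3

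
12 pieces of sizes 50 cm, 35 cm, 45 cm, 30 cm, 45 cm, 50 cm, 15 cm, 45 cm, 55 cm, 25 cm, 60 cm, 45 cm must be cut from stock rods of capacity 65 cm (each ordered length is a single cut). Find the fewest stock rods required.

Total = 60 + 55 + 50 + 50 + 45 + 45 + 45 + 45 + 35 + 30 + 25 + 15 = 500 cm.
Lower bound: ⌈500/65⌉ = 8 stock rods.
Also, 9 pieces each exceed 65/2 cm, and no two of those can share a stock rod, so at least 9 stock rods are needed.
A packing using 10 stock rods:
  stock rod 1: 60 = 60
  stock rod 2: 55 = 55
  stock rod 3: 50 + 15 = 65
  stock rod 4: 50 = 50
  stock rod 5: 45 = 45
  stock rod 6: 45 = 45
  stock rod 7: 45 = 45
  stock rod 8: 45 = 45
  stock rod 9: 35 + 30 = 65
  stock rod 10: 25 = 25
No arrangement into 9 stock rods stays within capacity, so 10 is optimal.

10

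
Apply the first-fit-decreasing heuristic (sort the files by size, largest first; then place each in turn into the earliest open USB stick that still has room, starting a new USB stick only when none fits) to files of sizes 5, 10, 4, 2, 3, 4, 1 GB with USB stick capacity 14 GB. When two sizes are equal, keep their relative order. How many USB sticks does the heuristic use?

3

Sorted descending: 10, 5, 4, 4, 3, 2, 1.
  10 → USB stick 1 (new)  [load 10/14]
  5 → USB stick 2 (new)  [load 5/14]
  4 → USB stick 1  [load 14/14]
  4 → USB stick 2  [load 9/14]
  3 → USB stick 2  [load 12/14]
  2 → USB stick 2  [load 14/14]
  1 → USB stick 3 (new)  [load 1/14]
3 USB sticks opened.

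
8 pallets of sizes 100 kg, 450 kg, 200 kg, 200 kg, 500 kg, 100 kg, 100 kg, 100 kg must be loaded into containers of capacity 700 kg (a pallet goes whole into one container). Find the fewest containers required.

3

Total = 500 + 450 + 200 + 200 + 100 + 100 + 100 + 100 = 1750 kg.
Lower bound: ⌈1750/700⌉ = 3 containers.
A packing using 3 containers:
  container 1: 500 + 200 = 700
  container 2: 450 + 200 = 650
  container 3: 100 + 100 + 100 + 100 = 400
This matches the lower bound, so 3 is optimal.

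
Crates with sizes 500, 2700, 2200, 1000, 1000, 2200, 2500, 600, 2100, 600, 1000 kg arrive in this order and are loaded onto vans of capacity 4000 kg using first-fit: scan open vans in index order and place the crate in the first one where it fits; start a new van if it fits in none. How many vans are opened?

  500 → van 1 (new)  [load 500/4000]
  2700 → van 1  [load 3200/4000]
  2200 → van 2 (new)  [load 2200/4000]
  1000 → van 2  [load 3200/4000]
  1000 → van 3 (new)  [load 1000/4000]
  2200 → van 3  [load 3200/4000]
  2500 → van 4 (new)  [load 2500/4000]
  600 → van 1  [load 3800/4000]
  2100 → van 5 (new)  [load 2100/4000]
  600 → van 2  [load 3800/4000]
  1000 → van 4  [load 3500/4000]
5 vans opened.

5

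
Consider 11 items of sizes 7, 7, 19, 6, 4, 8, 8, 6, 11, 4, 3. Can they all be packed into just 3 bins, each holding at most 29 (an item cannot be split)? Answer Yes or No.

A valid assignment using 3 bins:
  bin 1: 19 + 8 = 27
  bin 2: 11 + 8 + 7 + 3 = 29
  bin 3: 7 + 6 + 6 + 4 + 4 = 27
Every load is within 29, so 3 bins suffice.

Yes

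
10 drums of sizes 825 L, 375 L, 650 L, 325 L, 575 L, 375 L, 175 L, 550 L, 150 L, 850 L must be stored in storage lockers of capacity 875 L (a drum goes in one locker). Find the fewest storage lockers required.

Total = 850 + 825 + 650 + 575 + 550 + 375 + 375 + 325 + 175 + 150 = 4850 L.
Lower bound: ⌈4850/875⌉ = 6 storage lockers.
A packing using 6 storage lockers:
  locker 1: 850 = 850
  locker 2: 825 = 825
  locker 3: 650 + 175 = 825
  locker 4: 575 + 150 = 725
  locker 5: 550 + 325 = 875
  locker 6: 375 + 375 = 750
This matches the lower bound, so 6 is optimal.

6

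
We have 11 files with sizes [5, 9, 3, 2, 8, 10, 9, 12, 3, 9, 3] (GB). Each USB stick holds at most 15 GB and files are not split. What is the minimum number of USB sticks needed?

Total = 12 + 10 + 9 + 9 + 9 + 8 + 5 + 3 + 3 + 3 + 2 = 73 GB.
Lower bound: ⌈73/15⌉ = 5 USB sticks.
Also, 6 files each exceed 15/2 GB, and no two of those can share a USB stick, so at least 6 USB sticks are needed.
A packing using 6 USB sticks:
  USB stick 1: 12 + 3 = 15
  USB stick 2: 10 + 5 = 15
  USB stick 3: 9 + 3 + 3 = 15
  USB stick 4: 9 + 2 = 11
  USB stick 5: 9 = 9
  USB stick 6: 8 = 8
This matches the lower bound, so 6 is optimal.

6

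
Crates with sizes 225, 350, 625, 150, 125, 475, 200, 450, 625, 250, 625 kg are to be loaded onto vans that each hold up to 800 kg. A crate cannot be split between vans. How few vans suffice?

Total = 625 + 625 + 625 + 475 + 450 + 350 + 250 + 225 + 200 + 150 + 125 = 4100 kg.
Lower bound: ⌈4100/800⌉ = 6 vans.
A packing using 6 vans:
  van 1: 625 + 150 = 775
  van 2: 625 + 125 = 750
  van 3: 625 = 625
  van 4: 475 + 250 = 725
  van 5: 450 + 350 = 800
  van 6: 225 + 200 = 425
This matches the lower bound, so 6 is optimal.

6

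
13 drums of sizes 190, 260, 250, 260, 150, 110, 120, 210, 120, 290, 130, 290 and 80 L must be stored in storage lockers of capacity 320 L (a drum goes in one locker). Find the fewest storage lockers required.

9

Total = 290 + 290 + 260 + 260 + 250 + 210 + 190 + 150 + 130 + 120 + 120 + 110 + 80 = 2460 L.
Lower bound: ⌈2460/320⌉ = 8 storage lockers.
A packing using 9 storage lockers:
  locker 1: 290 = 290
  locker 2: 290 = 290
  locker 3: 260 = 260
  locker 4: 260 = 260
  locker 5: 250 = 250
  locker 6: 210 + 110 = 320
  locker 7: 190 + 130 = 320
  locker 8: 150 + 120 = 270
  locker 9: 120 + 80 = 200
No arrangement into 8 storage lockers stays within capacity, so 9 is optimal.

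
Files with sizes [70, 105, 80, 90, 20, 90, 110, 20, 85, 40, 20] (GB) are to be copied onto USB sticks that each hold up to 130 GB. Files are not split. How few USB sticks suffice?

7

Total = 110 + 105 + 90 + 90 + 85 + 80 + 70 + 40 + 20 + 20 + 20 = 730 GB.
Lower bound: ⌈730/130⌉ = 6 USB sticks.
Also, 7 files each exceed 65 GB, and no two of those can share a USB stick, so at least 7 USB sticks are needed.
A packing using 7 USB sticks:
  USB stick 1: 110 + 20 = 130
  USB stick 2: 105 + 20 = 125
  USB stick 3: 90 + 40 = 130
  USB stick 4: 90 + 20 = 110
  USB stick 5: 85 = 85
  USB stick 6: 80 = 80
  USB stick 7: 70 = 70
This matches the lower bound, so 7 is optimal.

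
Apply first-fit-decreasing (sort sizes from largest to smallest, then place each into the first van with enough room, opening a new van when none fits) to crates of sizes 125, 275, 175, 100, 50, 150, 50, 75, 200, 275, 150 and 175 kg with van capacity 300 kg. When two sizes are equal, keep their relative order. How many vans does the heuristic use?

Sorted descending: 275, 275, 200, 175, 175, 150, 150, 125, 100, 75, 50, 50.
  275 → van 1 (new)  [load 275/300]
  275 → van 2 (new)  [load 275/300]
  200 → van 3 (new)  [load 200/300]
  175 → van 4 (new)  [load 175/300]
  175 → van 5 (new)  [load 175/300]
  150 → van 6 (new)  [load 150/300]
  150 → van 6  [load 300/300]
  125 → van 4  [load 300/300]
  100 → van 3  [load 300/300]
  75 → van 5  [load 250/300]
  50 → van 5  [load 300/300]
  50 → van 7 (new)  [load 50/300]
7 vans opened.

7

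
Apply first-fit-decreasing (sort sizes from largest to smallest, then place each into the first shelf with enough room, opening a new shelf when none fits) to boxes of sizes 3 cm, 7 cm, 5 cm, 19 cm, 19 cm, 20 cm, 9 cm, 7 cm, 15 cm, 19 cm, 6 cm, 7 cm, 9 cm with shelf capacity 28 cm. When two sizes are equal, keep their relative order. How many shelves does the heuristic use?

6

Sorted descending: 20, 19, 19, 19, 15, 9, 9, 7, 7, 7, 6, 5, 3.
  20 → shelf 1 (new)  [load 20/28]
  19 → shelf 2 (new)  [load 19/28]
  19 → shelf 3 (new)  [load 19/28]
  19 → shelf 4 (new)  [load 19/28]
  15 → shelf 5 (new)  [load 15/28]
  9 → shelf 2  [load 28/28]
  9 → shelf 3  [load 28/28]
  7 → shelf 1  [load 27/28]
  7 → shelf 4  [load 26/28]
  7 → shelf 5  [load 22/28]
  6 → shelf 5  [load 28/28]
  5 → shelf 6 (new)  [load 5/28]
  3 → shelf 6  [load 8/28]
6 shelves opened.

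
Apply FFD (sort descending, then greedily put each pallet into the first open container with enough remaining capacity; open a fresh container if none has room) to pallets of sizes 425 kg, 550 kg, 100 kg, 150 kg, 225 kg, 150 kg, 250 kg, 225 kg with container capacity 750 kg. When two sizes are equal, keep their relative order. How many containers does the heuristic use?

3

Sorted descending: 550, 425, 250, 225, 225, 150, 150, 100.
  550 → container 1 (new)  [load 550/750]
  425 → container 2 (new)  [load 425/750]
  250 → container 2  [load 675/750]
  225 → container 3 (new)  [load 225/750]
  225 → container 3  [load 450/750]
  150 → container 1  [load 700/750]
  150 → container 3  [load 600/750]
  100 → container 3  [load 700/750]
3 containers opened.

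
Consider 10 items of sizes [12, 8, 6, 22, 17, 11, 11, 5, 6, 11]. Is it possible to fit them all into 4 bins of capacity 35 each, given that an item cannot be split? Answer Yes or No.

Yes

A valid assignment using 4 bins:
  bin 1: 22 + 12 = 34
  bin 2: 17 + 11 + 6 = 34
  bin 3: 11 + 11 + 8 + 5 = 35
  bin 4: 6 = 6
Every load is within 35, so 4 bins suffice.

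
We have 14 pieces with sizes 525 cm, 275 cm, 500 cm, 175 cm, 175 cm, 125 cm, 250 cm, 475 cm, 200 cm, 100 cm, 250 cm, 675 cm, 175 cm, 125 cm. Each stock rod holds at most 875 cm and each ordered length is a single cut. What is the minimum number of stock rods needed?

5

Total = 675 + 525 + 500 + 475 + 275 + 250 + 250 + 200 + 175 + 175 + 175 + 125 + 125 + 100 = 4025 cm.
Lower bound: ⌈4025/875⌉ = 5 stock rods.
A packing using 5 stock rods:
  stock rod 1: 675 + 200 = 875
  stock rod 2: 525 + 275 = 800
  stock rod 3: 500 + 250 + 125 = 875
  stock rod 4: 475 + 250 + 125 = 850
  stock rod 5: 175 + 175 + 175 + 100 = 625
This matches the lower bound, so 5 is optimal.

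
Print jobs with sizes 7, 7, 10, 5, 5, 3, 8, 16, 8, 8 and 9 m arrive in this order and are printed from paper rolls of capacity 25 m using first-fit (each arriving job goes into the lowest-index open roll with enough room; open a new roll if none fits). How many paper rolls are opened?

  7 → roll 1 (new)  [load 7/25]
  7 → roll 1  [load 14/25]
  10 → roll 1  [load 24/25]
  5 → roll 2 (new)  [load 5/25]
  5 → roll 2  [load 10/25]
  3 → roll 2  [load 13/25]
  8 → roll 2  [load 21/25]
  16 → roll 3 (new)  [load 16/25]
  8 → roll 3  [load 24/25]
  8 → roll 4 (new)  [load 8/25]
  9 → roll 4  [load 17/25]
4 paper rolls opened.

4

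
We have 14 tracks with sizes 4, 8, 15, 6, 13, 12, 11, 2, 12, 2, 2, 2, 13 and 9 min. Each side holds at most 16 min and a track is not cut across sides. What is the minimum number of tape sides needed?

8

Total = 15 + 13 + 13 + 12 + 12 + 11 + 9 + 8 + 6 + 4 + 2 + 2 + 2 + 2 = 111 min.
Lower bound: ⌈111/16⌉ = 7 tape sides.
A packing using 8 tape sides:
  side 1: 15 = 15
  side 2: 13 + 2 = 15
  side 3: 13 + 2 = 15
  side 4: 12 + 4 = 16
  side 5: 12 + 2 + 2 = 16
  side 6: 11 = 11
  side 7: 9 + 6 = 15
  side 8: 8 = 8
No arrangement into 7 tape sides stays within capacity, so 8 is optimal.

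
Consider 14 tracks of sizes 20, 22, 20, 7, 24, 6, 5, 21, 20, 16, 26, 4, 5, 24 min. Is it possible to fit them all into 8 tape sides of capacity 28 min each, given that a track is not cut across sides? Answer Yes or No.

No

Total = 220 min; ⌈220/28⌉ = 8.
9 tracks each exceed half the capacity and cannot share a side, forcing at least 9 tape sides.
At least 9 tape sides are required, but only 8 are allowed.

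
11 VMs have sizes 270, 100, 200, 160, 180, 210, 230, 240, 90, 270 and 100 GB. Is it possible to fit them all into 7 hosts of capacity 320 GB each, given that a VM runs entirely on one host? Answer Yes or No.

Total = 2050 GB; ⌈2050/320⌉ = 7.
The bound of 7 does not rule out 7, but exhaustive search shows no assignment into 7 hosts of capacity 320 GB exists — the minimum is 8.

No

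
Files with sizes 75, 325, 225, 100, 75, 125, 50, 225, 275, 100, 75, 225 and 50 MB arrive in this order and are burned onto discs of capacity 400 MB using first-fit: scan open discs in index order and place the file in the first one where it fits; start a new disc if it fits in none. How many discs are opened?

5

  75 → disc 1 (new)  [load 75/400]
  325 → disc 1  [load 400/400]
  225 → disc 2 (new)  [load 225/400]
  100 → disc 2  [load 325/400]
  75 → disc 2  [load 400/400]
  125 → disc 3 (new)  [load 125/400]
  50 → disc 3  [load 175/400]
  225 → disc 3  [load 400/400]
  275 → disc 4 (new)  [load 275/400]
  100 → disc 4  [load 375/400]
  75 → disc 5 (new)  [load 75/400]
  225 → disc 5  [load 300/400]
  50 → disc 5  [load 350/400]
5 discs opened.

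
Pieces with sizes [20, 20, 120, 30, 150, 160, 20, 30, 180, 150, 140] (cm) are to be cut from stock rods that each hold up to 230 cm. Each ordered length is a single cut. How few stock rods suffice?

Total = 180 + 160 + 150 + 150 + 140 + 120 + 30 + 30 + 20 + 20 + 20 = 1020 cm.
Lower bound: ⌈1020/230⌉ = 5 stock rods.
Also, 6 pieces each exceed 115 cm, and no two of those can share a stock rod, so at least 6 stock rods are needed.
A packing using 6 stock rods:
  stock rod 1: 180 + 30 + 20 = 230
  stock rod 2: 160 + 30 + 20 + 20 = 230
  stock rod 3: 150 = 150
  stock rod 4: 150 = 150
  stock rod 5: 140 = 140
  stock rod 6: 120 = 120
This matches the lower bound, so 6 is optimal.

6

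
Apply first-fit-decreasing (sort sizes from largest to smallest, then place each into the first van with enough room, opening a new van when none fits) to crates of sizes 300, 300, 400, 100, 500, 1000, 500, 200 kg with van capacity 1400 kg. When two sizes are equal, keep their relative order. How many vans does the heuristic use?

3

Sorted descending: 1000, 500, 500, 400, 300, 300, 200, 100.
  1000 → van 1 (new)  [load 1000/1400]
  500 → van 2 (new)  [load 500/1400]
  500 → van 2  [load 1000/1400]
  400 → van 1  [load 1400/1400]
  300 → van 2  [load 1300/1400]
  300 → van 3 (new)  [load 300/1400]
  200 → van 3  [load 500/1400]
  100 → van 2  [load 1400/1400]
3 vans opened.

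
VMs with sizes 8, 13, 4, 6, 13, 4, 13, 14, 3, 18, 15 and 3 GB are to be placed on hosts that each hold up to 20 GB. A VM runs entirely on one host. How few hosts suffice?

7

Total = 18 + 15 + 14 + 13 + 13 + 13 + 8 + 6 + 4 + 4 + 3 + 3 = 114 GB.
Lower bound: ⌈114/20⌉ = 6 hosts.
A packing using 7 hosts:
  host 1: 18 = 18
  host 2: 15 + 4 = 19
  host 3: 14 + 6 = 20
  host 4: 13 + 4 + 3 = 20
  host 5: 13 + 3 = 16
  host 6: 13 = 13
  host 7: 8 = 8
No arrangement into 6 hosts stays within capacity, so 7 is optimal.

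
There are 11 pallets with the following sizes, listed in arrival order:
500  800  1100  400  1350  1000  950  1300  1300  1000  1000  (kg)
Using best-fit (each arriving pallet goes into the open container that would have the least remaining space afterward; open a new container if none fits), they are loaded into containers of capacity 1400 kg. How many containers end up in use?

9

  500 → container 1 (new)  [load 500/1400]
  800 → container 1  [load 1300/1400]
  1100 → container 2 (new)  [load 1100/1400]
  400 → container 3 (new)  [load 400/1400]
  1350 → container 4 (new)  [load 1350/1400]
  1000 → container 3  [load 1400/1400]
  950 → container 5 (new)  [load 950/1400]
  1300 → container 6 (new)  [load 1300/1400]
  1300 → container 7 (new)  [load 1300/1400]
  1000 → container 8 (new)  [load 1000/1400]
  1000 → container 9 (new)  [load 1000/1400]
9 containers opened.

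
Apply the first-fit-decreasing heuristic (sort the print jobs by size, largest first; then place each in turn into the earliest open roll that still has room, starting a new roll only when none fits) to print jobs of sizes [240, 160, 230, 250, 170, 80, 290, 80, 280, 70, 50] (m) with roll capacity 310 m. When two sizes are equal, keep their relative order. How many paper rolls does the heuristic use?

7

Sorted descending: 290, 280, 250, 240, 230, 170, 160, 80, 80, 70, 50.
  290 → roll 1 (new)  [load 290/310]
  280 → roll 2 (new)  [load 280/310]
  250 → roll 3 (new)  [load 250/310]
  240 → roll 4 (new)  [load 240/310]
  230 → roll 5 (new)  [load 230/310]
  170 → roll 6 (new)  [load 170/310]
  160 → roll 7 (new)  [load 160/310]
  80 → roll 5  [load 310/310]
  80 → roll 6  [load 250/310]
  70 → roll 4  [load 310/310]
  50 → roll 3  [load 300/310]
7 paper rolls opened.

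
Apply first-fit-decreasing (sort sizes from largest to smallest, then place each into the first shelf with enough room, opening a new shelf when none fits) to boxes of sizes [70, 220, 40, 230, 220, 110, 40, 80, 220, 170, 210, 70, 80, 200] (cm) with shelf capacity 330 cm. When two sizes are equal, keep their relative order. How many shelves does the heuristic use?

Sorted descending: 230, 220, 220, 220, 210, 200, 170, 110, 80, 80, 70, 70, 40, 40.
  230 → shelf 1 (new)  [load 230/330]
  220 → shelf 2 (new)  [load 220/330]
  220 → shelf 3 (new)  [load 220/330]
  220 → shelf 4 (new)  [load 220/330]
  210 → shelf 5 (new)  [load 210/330]
  200 → shelf 6 (new)  [load 200/330]
  170 → shelf 7 (new)  [load 170/330]
  110 → shelf 2  [load 330/330]
  80 → shelf 1  [load 310/330]
  80 → shelf 3  [load 300/330]
  70 → shelf 4  [load 290/330]
  70 → shelf 5  [load 280/330]
  40 → shelf 4  [load 330/330]
  40 → shelf 5  [load 320/330]
7 shelves opened.

7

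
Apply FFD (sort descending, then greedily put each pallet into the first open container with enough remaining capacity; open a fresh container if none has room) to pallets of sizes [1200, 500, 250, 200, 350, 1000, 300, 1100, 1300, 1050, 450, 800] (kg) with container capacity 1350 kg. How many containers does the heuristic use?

Sorted descending: 1300, 1200, 1100, 1050, 1000, 800, 500, 450, 350, 300, 250, 200.
  1300 → container 1 (new)  [load 1300/1350]
  1200 → container 2 (new)  [load 1200/1350]
  1100 → container 3 (new)  [load 1100/1350]
  1050 → container 4 (new)  [load 1050/1350]
  1000 → container 5 (new)  [load 1000/1350]
  800 → container 6 (new)  [load 800/1350]
  500 → container 6  [load 1300/1350]
  450 → container 7 (new)  [load 450/1350]
  350 → container 5  [load 1350/1350]
  300 → container 4  [load 1350/1350]
  250 → container 3  [load 1350/1350]
  200 → container 7  [load 650/1350]
7 containers opened.

7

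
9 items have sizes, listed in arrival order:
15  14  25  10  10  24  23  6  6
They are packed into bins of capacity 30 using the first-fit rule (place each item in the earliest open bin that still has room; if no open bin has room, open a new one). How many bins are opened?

  15 → bin 1 (new)  [load 15/30]
  14 → bin 1  [load 29/30]
  25 → bin 2 (new)  [load 25/30]
  10 → bin 3 (new)  [load 10/30]
  10 → bin 3  [load 20/30]
  24 → bin 4 (new)  [load 24/30]
  23 → bin 5 (new)  [load 23/30]
  6 → bin 3  [load 26/30]
  6 → bin 4  [load 30/30]
5 bins opened.

5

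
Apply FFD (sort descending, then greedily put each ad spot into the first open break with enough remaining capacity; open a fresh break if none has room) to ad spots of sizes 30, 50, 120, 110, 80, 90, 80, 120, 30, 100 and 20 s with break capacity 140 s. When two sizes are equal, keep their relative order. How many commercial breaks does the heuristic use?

7

Sorted descending: 120, 120, 110, 100, 90, 80, 80, 50, 30, 30, 20.
  120 → break 1 (new)  [load 120/140]
  120 → break 2 (new)  [load 120/140]
  110 → break 3 (new)  [load 110/140]
  100 → break 4 (new)  [load 100/140]
  90 → break 5 (new)  [load 90/140]
  80 → break 6 (new)  [load 80/140]
  80 → break 7 (new)  [load 80/140]
  50 → break 5  [load 140/140]
  30 → break 3  [load 140/140]
  30 → break 4  [load 130/140]
  20 → break 1  [load 140/140]
7 commercial breaks opened.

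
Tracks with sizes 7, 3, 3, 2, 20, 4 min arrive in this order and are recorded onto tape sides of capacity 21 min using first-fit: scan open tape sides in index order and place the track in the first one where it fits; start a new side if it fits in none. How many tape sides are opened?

2

  7 → side 1 (new)  [load 7/21]
  3 → side 1  [load 10/21]
  3 → side 1  [load 13/21]
  2 → side 1  [load 15/21]
  20 → side 2 (new)  [load 20/21]
  4 → side 1  [load 19/21]
2 tape sides opened.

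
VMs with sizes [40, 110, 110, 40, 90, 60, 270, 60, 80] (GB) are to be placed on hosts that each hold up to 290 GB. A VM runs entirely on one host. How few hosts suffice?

Total = 270 + 110 + 110 + 90 + 80 + 60 + 60 + 40 + 40 = 860 GB.
Lower bound: ⌈860/290⌉ = 3 hosts.
A packing using 4 hosts:
  host 1: 270 = 270
  host 2: 110 + 110 + 60 = 280
  host 3: 90 + 80 + 60 + 40 = 270
  host 4: 40 = 40
No arrangement into 3 hosts stays within capacity, so 4 is optimal.

4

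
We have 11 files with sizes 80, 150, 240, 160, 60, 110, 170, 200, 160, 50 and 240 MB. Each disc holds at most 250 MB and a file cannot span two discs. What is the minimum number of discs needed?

8

Total = 240 + 240 + 200 + 170 + 160 + 160 + 150 + 110 + 80 + 60 + 50 = 1620 MB.
Lower bound: ⌈1620/250⌉ = 7 discs.
A packing using 8 discs:
  disc 1: 240 = 240
  disc 2: 240 = 240
  disc 3: 200 + 50 = 250
  disc 4: 170 + 80 = 250
  disc 5: 160 + 60 = 220
  disc 6: 160 = 160
  disc 7: 150 = 150
  disc 8: 110 = 110
No arrangement into 7 discs stays within capacity, so 8 is optimal.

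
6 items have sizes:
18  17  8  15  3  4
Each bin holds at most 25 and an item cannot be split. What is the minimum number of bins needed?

Total = 18 + 17 + 15 + 8 + 4 + 3 = 65.
Lower bound: ⌈65/25⌉ = 3 bins.
A packing using 3 bins:
  bin 1: 18 + 4 + 3 = 25
  bin 2: 17 + 8 = 25
  bin 3: 15 = 15
This matches the lower bound, so 3 is optimal.

3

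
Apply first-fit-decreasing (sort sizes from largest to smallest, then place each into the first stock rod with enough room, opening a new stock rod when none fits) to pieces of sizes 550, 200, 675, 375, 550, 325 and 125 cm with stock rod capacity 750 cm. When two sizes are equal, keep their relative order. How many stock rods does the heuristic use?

Sorted descending: 675, 550, 550, 375, 325, 200, 125.
  675 → stock rod 1 (new)  [load 675/750]
  550 → stock rod 2 (new)  [load 550/750]
  550 → stock rod 3 (new)  [load 550/750]
  375 → stock rod 4 (new)  [load 375/750]
  325 → stock rod 4  [load 700/750]
  200 → stock rod 2  [load 750/750]
  125 → stock rod 3  [load 675/750]
4 stock rods opened.

4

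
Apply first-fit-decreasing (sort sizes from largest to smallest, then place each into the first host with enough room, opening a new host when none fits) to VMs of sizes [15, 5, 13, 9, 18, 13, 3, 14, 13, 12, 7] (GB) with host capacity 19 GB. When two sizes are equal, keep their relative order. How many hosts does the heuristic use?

Sorted descending: 18, 15, 14, 13, 13, 13, 12, 9, 7, 5, 3.
  18 → host 1 (new)  [load 18/19]
  15 → host 2 (new)  [load 15/19]
  14 → host 3 (new)  [load 14/19]
  13 → host 4 (new)  [load 13/19]
  13 → host 5 (new)  [load 13/19]
  13 → host 6 (new)  [load 13/19]
  12 → host 7 (new)  [load 12/19]
  9 → host 8 (new)  [load 9/19]
  7 → host 7  [load 19/19]
  5 → host 3  [load 19/19]
  3 → host 2  [load 18/19]
8 hosts opened.

8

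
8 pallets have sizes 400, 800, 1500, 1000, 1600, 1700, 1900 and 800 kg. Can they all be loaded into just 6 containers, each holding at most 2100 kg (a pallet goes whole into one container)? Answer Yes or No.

A valid assignment using 6 containers:
  container 1: 1900 = 1900
  container 2: 1700 + 400 = 2100
  container 3: 1600 = 1600
  container 4: 1500 = 1500
  container 5: 1000 + 800 = 1800
  container 6: 800 = 800
Every load is within 2100 kg, so 6 containers suffice.

Yes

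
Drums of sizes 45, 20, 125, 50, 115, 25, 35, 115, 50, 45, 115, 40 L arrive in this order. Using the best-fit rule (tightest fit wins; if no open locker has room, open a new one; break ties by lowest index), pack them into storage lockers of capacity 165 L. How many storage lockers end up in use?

5

  45 → locker 1 (new)  [load 45/165]
  20 → locker 1  [load 65/165]
  125 → locker 2 (new)  [load 125/165]
  50 → locker 1  [load 115/165]
  115 → locker 3 (new)  [load 115/165]
  25 → locker 2  [load 150/165]
  35 → locker 1  [load 150/165]
  115 → locker 4 (new)  [load 115/165]
  50 → locker 3  [load 165/165]
  45 → locker 4  [load 160/165]
  115 → locker 5 (new)  [load 115/165]
  40 → locker 5  [load 155/165]
5 storage lockers opened.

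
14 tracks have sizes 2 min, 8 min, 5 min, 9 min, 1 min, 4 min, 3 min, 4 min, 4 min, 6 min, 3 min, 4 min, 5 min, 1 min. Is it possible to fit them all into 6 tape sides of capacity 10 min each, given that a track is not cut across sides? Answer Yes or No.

Yes

A valid assignment using 6 tape sides:
  side 1: 9 + 1 = 10
  side 2: 8 + 2 = 10
  side 3: 6 + 4 = 10
  side 4: 5 + 5 = 10
  side 5: 4 + 4 + 1 = 9
  side 6: 4 + 3 + 3 = 10
Every load is within 10 min, so 6 tape sides suffice.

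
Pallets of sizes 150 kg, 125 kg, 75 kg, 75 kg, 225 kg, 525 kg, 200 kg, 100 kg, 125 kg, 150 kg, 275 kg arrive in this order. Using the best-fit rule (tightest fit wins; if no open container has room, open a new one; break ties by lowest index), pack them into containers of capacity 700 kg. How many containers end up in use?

4

  150 → container 1 (new)  [load 150/700]
  125 → container 1  [load 275/700]
  75 → container 1  [load 350/700]
  75 → container 1  [load 425/700]
  225 → container 1  [load 650/700]
  525 → container 2 (new)  [load 525/700]
  200 → container 3 (new)  [load 200/700]
  100 → container 2  [load 625/700]
  125 → container 3  [load 325/700]
  150 → container 3  [load 475/700]
  275 → container 4 (new)  [load 275/700]
4 containers opened.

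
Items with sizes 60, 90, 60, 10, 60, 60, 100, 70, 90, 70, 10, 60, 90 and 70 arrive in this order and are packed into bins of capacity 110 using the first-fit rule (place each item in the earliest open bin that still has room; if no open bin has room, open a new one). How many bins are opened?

12

  60 → bin 1 (new)  [load 60/110]
  90 → bin 2 (new)  [load 90/110]
  60 → bin 3 (new)  [load 60/110]
  10 → bin 1  [load 70/110]
  60 → bin 4 (new)  [load 60/110]
  60 → bin 5 (new)  [load 60/110]
  100 → bin 6 (new)  [load 100/110]
  70 → bin 7 (new)  [load 70/110]
  90 → bin 8 (new)  [load 90/110]
  70 → bin 9 (new)  [load 70/110]
  10 → bin 1  [load 80/110]
  60 → bin 10 (new)  [load 60/110]
  90 → bin 11 (new)  [load 90/110]
  70 → bin 12 (new)  [load 70/110]
12 bins opened.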